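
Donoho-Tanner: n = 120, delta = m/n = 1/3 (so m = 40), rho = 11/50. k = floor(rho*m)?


m = 1/3*120 = 40.
rho = 11/50.
rho*m = 11/50*40 = 8.8.
k = floor(8.8) = 8.

8


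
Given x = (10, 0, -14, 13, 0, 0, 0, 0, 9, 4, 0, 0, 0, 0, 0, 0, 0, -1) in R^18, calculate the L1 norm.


Non-zero entries: [(0, 10), (2, -14), (3, 13), (8, 9), (9, 4), (17, -1)]
Absolute values: [10, 14, 13, 9, 4, 1]
||x||_1 = sum = 51.

51


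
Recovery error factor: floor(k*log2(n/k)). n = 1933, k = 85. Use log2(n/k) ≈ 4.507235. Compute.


log2(n/k) = log2(1933/85) ≈ 4.507235.
k*log2(n/k) ≈ 85*4.507235 = 383.114975.
floor(383.114975) = 383.

383


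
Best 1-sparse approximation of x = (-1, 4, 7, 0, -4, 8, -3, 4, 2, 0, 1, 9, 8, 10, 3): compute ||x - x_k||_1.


Sorted |x_i| descending: [10, 9, 8, 8, 7, 4, 4, 4, 3, 3, 2, 1, 1, 0, 0]
Keep top 1: [10]
Tail entries: [9, 8, 8, 7, 4, 4, 4, 3, 3, 2, 1, 1, 0, 0]
L1 error = sum of tail = 54.

54


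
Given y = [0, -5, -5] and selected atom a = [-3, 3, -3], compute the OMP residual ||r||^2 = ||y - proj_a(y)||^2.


a^T a = 27.
a^T y = 0.
coeff = 0/27 = 0.
||r||^2 = 50.

50


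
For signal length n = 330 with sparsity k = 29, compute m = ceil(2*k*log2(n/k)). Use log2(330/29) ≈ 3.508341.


log2(n/k) = log2(330/29) ≈ 3.508341.
2*k*log2(n/k) ≈ 2*29*3.508341 = 203.483778.
m = ceil(203.483778) = 204.

204


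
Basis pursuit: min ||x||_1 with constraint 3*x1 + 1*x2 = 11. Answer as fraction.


Axis intercepts:
  x1 = 11/3, x2 = 0: L1 = 11/3
  x1 = 0, x2 = 11: L1 = 11
x* = (11/3, 0)
||x*||_1 = 11/3.

11/3


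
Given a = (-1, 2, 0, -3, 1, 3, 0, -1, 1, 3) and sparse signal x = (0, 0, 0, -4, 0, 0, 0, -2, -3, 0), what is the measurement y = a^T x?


Non-zero terms: ['-3*-4', '-1*-2', '1*-3']
Products: [12, 2, -3]
y = sum = 11.

11


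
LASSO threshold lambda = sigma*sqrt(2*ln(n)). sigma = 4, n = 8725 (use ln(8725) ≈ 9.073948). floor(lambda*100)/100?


ln(8725) ≈ 9.073948.
2*ln(n) ≈ 18.147896.
sqrt(2*ln(n)) ≈ sqrt(18.147896) ≈ 4.260035.
lambda ≈ 4*4.260035 = 17.04014.
floor(lambda*100)/100 = 17.04.

17.04


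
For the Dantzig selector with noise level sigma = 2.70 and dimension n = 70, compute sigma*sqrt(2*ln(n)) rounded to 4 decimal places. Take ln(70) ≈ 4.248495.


ln(70) ≈ 4.248495.
2*ln(n) ≈ 8.49699.
sqrt(2*ln(n)) ≈ sqrt(8.49699) ≈ 2.91496.
threshold ≈ 2.70*2.91496 = 7.870392 ≈ 7.8704.

7.8704


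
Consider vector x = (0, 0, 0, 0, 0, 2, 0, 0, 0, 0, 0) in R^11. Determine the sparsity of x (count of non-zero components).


Non-zero positions: [5].
Sparsity = 1.

1


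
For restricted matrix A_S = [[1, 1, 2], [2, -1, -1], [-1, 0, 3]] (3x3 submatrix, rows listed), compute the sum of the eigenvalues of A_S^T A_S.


Sum of eigenvalues of A_S^T A_S = trace(A_S^T A_S) = sum of squared column norms of A_S.
A_S^T A_S diagonal: [6, 2, 14].
trace = 6 + 2 + 14 = 22.

22


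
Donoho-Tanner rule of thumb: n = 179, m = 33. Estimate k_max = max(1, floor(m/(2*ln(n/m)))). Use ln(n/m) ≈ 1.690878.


n/m = 179/33.
ln(n/m) ≈ 1.690878.
2*ln(n/m) ≈ 3.381756.
m/(2*ln(n/m)) ≈ 33/3.381756 ≈ 9.7582.
floor = 9.
k_max = max(1, 9) = 9.

9


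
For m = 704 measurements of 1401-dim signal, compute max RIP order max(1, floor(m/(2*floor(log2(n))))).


floor(log2(1401)) = 10.
2*10 = 20.
m/(2*floor(log2(n))) = 704/20 ≈ 35.2.
floor = 35.
k = max(1, 35) = 35.

35


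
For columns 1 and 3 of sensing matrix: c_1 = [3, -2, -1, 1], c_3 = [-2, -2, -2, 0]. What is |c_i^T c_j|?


Inner product: 3*-2 + -2*-2 + -1*-2 + 1*0
Products: [-6, 4, 2, 0]
Sum = 0.
|dot| = 0.

0


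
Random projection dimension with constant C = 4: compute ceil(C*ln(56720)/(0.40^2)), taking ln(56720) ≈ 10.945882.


ln(56720) ≈ 10.945882.
eps^2 = 0.40^2 = 0.16.
C*ln(N)/eps^2 ≈ 4*10.945882/0.16 ≈ 273.647.
m = ceil(273.647) = 274.

274


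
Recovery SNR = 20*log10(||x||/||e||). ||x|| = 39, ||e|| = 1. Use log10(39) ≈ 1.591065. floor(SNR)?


||x||/||e|| = 39/1 = 39.
log10(39) ≈ 1.591065.
20*log10(||x||/||e||) ≈ 20*1.591065 = 31.8213.
floor(31.8213) = 31.

31


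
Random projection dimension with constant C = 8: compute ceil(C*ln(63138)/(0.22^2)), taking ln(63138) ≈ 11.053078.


ln(63138) ≈ 11.053078.
eps^2 = 0.22^2 = 0.0484.
C*ln(N)/eps^2 ≈ 8*11.053078/0.0484 ≈ 1826.955.
m = ceil(1826.955) = 1827.

1827


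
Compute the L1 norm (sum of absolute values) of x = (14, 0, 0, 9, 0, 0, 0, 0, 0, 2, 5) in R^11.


Non-zero entries: [(0, 14), (3, 9), (9, 2), (10, 5)]
Absolute values: [14, 9, 2, 5]
||x||_1 = sum = 30.

30


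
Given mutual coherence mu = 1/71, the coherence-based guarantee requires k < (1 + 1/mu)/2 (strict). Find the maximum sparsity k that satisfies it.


1/mu = 71.
1 + 1/mu = 72.
(1 + 1/mu)/2 = 36 is an integer and the inequality is strict, so k_max = 36 - 1 = 35.

35


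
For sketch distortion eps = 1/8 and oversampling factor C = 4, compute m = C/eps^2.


1/eps = 8.
(1/eps)^2 = 64.
m = 4*64 = 256.

256


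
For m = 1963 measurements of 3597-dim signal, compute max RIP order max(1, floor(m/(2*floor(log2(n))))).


floor(log2(3597)) = 11.
2*11 = 22.
m/(2*floor(log2(n))) = 1963/22 ≈ 89.2273.
floor = 89.
k = max(1, 89) = 89.

89


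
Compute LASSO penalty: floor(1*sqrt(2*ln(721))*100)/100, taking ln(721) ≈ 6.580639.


ln(721) ≈ 6.580639.
2*ln(n) ≈ 13.161278.
sqrt(2*ln(n)) ≈ sqrt(13.161278) ≈ 3.627848.
lambda ≈ 1*3.627848 = 3.627848.
floor(lambda*100)/100 = 3.62.

3.62


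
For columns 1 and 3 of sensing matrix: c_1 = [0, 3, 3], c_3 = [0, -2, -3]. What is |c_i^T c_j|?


Inner product: 0*0 + 3*-2 + 3*-3
Products: [0, -6, -9]
Sum = -15.
|dot| = 15.

15


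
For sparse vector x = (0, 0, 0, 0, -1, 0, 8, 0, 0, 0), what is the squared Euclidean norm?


Non-zero entries: [(4, -1), (6, 8)]
Squares: [1, 64]
||x||_2^2 = sum = 65.

65


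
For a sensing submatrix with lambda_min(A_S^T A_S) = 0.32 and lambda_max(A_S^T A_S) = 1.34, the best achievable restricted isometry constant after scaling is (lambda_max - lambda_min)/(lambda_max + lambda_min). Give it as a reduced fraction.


lambda_max - lambda_min = 1.34 - 0.32 = 1.02.
lambda_max + lambda_min = 1.34 + 0.32 = 1.66.
delta = 1.02/1.66 = 102/166 = 51/83.

51/83


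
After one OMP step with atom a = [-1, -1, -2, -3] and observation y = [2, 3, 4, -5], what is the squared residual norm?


a^T a = 15.
a^T y = 2.
coeff = 2/15 = 2/15.
||r||^2 = 806/15.

806/15


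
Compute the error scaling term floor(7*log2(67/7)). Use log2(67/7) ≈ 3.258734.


log2(n/k) = log2(67/7) ≈ 3.258734.
k*log2(n/k) ≈ 7*3.258734 = 22.811138.
floor(22.811138) = 22.

22


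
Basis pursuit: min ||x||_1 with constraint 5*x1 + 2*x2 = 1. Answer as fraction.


Axis intercepts:
  x1 = 1/5, x2 = 0: L1 = 1/5
  x1 = 0, x2 = 1/2: L1 = 1/2
x* = (1/5, 0)
||x*||_1 = 1/5.

1/5


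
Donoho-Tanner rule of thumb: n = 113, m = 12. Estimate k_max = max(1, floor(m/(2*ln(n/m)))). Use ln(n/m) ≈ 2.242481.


n/m = 113/12.
ln(n/m) ≈ 2.242481.
2*ln(n/m) ≈ 4.484962.
m/(2*ln(n/m)) ≈ 12/4.484962 ≈ 2.6756.
floor = 2.
k_max = max(1, 2) = 2.

2


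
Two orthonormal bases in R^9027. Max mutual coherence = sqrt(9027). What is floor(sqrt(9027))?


95^2 = 9025 <= 9027 < 9216 = 96^2, so 95 <= sqrt(9027) < 96.
floor(sqrt(9027)) = 95.

95


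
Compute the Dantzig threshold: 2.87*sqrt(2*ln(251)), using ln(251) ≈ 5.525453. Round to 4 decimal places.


ln(251) ≈ 5.525453.
2*ln(n) ≈ 11.050906.
sqrt(2*ln(n)) ≈ sqrt(11.050906) ≈ 3.32429.
threshold ≈ 2.87*3.32429 = 9.5407123 ≈ 9.5407.

9.5407


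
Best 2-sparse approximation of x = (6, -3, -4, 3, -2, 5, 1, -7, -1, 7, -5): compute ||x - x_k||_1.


Sorted |x_i| descending: [7, 7, 6, 5, 5, 4, 3, 3, 2, 1, 1]
Keep top 2: [7, 7]
Tail entries: [6, 5, 5, 4, 3, 3, 2, 1, 1]
L1 error = sum of tail = 30.

30


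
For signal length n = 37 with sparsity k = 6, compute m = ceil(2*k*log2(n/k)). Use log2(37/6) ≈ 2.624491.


log2(n/k) = log2(37/6) ≈ 2.624491.
2*k*log2(n/k) ≈ 2*6*2.624491 = 31.493892.
m = ceil(31.493892) = 32.

32


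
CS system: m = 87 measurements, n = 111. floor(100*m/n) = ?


100*m/n = 100*87/111 ≈ 78.3784.
floor = 78.

78


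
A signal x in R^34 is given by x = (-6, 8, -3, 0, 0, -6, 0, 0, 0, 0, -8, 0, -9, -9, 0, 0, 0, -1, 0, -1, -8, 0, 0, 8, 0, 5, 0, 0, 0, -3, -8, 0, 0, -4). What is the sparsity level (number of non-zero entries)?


Non-zero positions: [0, 1, 2, 5, 10, 12, 13, 17, 19, 20, 23, 25, 29, 30, 33].
Sparsity = 15.

15


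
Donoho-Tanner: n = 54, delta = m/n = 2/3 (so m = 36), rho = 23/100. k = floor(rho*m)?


m = 2/3*54 = 36.
rho = 23/100.
rho*m = 23/100*36 = 8.28.
k = floor(8.28) = 8.

8


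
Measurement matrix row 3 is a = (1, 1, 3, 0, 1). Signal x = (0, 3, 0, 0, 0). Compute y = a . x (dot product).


Non-zero terms: ['1*3']
Products: [3]
y = sum = 3.

3


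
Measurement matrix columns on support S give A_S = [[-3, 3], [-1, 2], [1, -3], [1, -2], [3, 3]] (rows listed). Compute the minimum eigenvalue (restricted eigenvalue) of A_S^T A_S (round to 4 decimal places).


A_S^T A_S = [[21, -7], [-7, 35]].
trace = 56.
det = 686.
disc = trace^2 - 4*det = 3136 - 4*686 = 392.
sqrt(392) ≈ 19.798990.
lam_min = (56 - sqrt(392))/2 ≈ (56 - 19.798990)/2 = 18.100505 ≈ 18.1005.

18.1005


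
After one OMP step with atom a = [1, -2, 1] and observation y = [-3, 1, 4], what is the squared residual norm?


a^T a = 6.
a^T y = -1.
coeff = -1/6 = -1/6.
||r||^2 = 155/6.

155/6


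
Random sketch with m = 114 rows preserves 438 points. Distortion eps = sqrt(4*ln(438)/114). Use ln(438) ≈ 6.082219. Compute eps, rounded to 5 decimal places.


ln(438) ≈ 6.082219.
4*ln(N)/m ≈ 4*6.082219/114 ≈ 0.21341119.
eps = sqrt(0.21341119) ≈ 0.4619645 ≈ 0.46196.

0.46196


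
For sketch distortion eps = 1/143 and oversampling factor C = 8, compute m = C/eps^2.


1/eps = 143.
(1/eps)^2 = 20449.
m = 8*20449 = 163592.

163592


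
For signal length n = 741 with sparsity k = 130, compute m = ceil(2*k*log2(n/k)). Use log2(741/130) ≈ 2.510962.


log2(n/k) = log2(741/130) ≈ 2.510962.
2*k*log2(n/k) ≈ 2*130*2.510962 = 652.85012.
m = ceil(652.85012) = 653.

653


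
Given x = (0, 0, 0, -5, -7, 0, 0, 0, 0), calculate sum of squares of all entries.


Non-zero entries: [(3, -5), (4, -7)]
Squares: [25, 49]
||x||_2^2 = sum = 74.

74


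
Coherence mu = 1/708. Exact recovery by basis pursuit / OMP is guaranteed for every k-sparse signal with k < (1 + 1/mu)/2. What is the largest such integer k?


1/mu = 708.
1 + 1/mu = 709.
(1 + 1/mu)/2 = 354.5 is not an integer, so k_max = floor(354.5) = 354.

354


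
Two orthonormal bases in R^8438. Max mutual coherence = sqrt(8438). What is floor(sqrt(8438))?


91^2 = 8281 <= 8438 < 8464 = 92^2, so 91 <= sqrt(8438) < 92.
floor(sqrt(8438)) = 91.

91


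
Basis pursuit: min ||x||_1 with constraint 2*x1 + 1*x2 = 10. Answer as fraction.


Axis intercepts:
  x1 = 5, x2 = 0: L1 = 5
  x1 = 0, x2 = 10: L1 = 10
x* = (5, 0)
||x*||_1 = 5.

5


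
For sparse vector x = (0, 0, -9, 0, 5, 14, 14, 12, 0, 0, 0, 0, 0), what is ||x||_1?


Non-zero entries: [(2, -9), (4, 5), (5, 14), (6, 14), (7, 12)]
Absolute values: [9, 5, 14, 14, 12]
||x||_1 = sum = 54.

54


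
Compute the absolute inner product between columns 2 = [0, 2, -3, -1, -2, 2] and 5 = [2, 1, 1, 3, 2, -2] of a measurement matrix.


Inner product: 0*2 + 2*1 + -3*1 + -1*3 + -2*2 + 2*-2
Products: [0, 2, -3, -3, -4, -4]
Sum = -12.
|dot| = 12.

12


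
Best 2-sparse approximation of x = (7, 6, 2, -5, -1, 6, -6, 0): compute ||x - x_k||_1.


Sorted |x_i| descending: [7, 6, 6, 6, 5, 2, 1, 0]
Keep top 2: [7, 6]
Tail entries: [6, 6, 5, 2, 1, 0]
L1 error = sum of tail = 20.

20


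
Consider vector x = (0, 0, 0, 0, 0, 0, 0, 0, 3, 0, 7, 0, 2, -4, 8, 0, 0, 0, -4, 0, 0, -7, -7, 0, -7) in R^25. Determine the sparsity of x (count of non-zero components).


Non-zero positions: [8, 10, 12, 13, 14, 18, 21, 22, 24].
Sparsity = 9.

9


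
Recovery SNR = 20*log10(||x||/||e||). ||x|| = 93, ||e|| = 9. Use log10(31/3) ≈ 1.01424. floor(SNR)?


||x||/||e|| = 93/9 = 31/3.
log10(31/3) ≈ 1.01424.
20*log10(||x||/||e||) ≈ 20*1.01424 = 20.2848.
floor(20.2848) = 20.

20


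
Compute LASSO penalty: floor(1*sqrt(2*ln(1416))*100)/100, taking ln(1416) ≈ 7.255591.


ln(1416) ≈ 7.255591.
2*ln(n) ≈ 14.511182.
sqrt(2*ln(n)) ≈ sqrt(14.511182) ≈ 3.809355.
lambda ≈ 1*3.809355 = 3.809355.
floor(lambda*100)/100 = 3.80.

3.80


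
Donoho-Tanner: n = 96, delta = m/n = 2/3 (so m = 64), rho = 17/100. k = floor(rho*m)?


m = 2/3*96 = 64.
rho = 17/100.
rho*m = 17/100*64 = 10.88.
k = floor(10.88) = 10.

10


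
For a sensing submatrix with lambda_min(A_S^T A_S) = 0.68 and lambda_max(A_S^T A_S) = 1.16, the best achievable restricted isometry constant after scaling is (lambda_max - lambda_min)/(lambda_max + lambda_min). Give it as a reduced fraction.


lambda_max - lambda_min = 1.16 - 0.68 = 0.48.
lambda_max + lambda_min = 1.16 + 0.68 = 1.84.
delta = 0.48/1.84 = 48/184 = 6/23.

6/23


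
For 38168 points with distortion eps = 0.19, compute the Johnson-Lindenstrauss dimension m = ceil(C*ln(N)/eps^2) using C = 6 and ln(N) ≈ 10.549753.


ln(38168) ≈ 10.549753.
eps^2 = 0.19^2 = 0.0361.
C*ln(N)/eps^2 ≈ 6*10.549753/0.0361 ≈ 1753.4216.
m = ceil(1753.4216) = 1754.

1754


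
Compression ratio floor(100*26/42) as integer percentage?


100*m/n = 100*26/42 ≈ 61.9048.
floor = 61.

61


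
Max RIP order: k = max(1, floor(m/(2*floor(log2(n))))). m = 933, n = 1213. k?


floor(log2(1213)) = 10.
2*10 = 20.
m/(2*floor(log2(n))) = 933/20 ≈ 46.65.
floor = 46.
k = max(1, 46) = 46.

46


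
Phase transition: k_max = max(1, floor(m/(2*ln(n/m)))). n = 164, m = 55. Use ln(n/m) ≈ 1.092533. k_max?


n/m = 164/55.
ln(n/m) ≈ 1.092533.
2*ln(n/m) ≈ 2.185066.
m/(2*ln(n/m)) ≈ 55/2.185066 ≈ 25.1709.
floor = 25.
k_max = max(1, 25) = 25.

25


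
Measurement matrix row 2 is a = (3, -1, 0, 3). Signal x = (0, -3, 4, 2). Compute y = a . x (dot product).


Non-zero terms: ['-1*-3', '0*4', '3*2']
Products: [3, 0, 6]
y = sum = 9.

9


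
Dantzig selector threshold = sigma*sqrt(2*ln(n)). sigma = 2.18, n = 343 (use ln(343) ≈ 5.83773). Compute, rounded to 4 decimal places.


ln(343) ≈ 5.83773.
2*ln(n) ≈ 11.67546.
sqrt(2*ln(n)) ≈ sqrt(11.67546) ≈ 3.416937.
threshold ≈ 2.18*3.416937 = 7.44892266 ≈ 7.4489.

7.4489


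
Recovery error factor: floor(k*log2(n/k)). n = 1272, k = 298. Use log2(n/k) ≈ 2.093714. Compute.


log2(n/k) = log2(1272/298) ≈ 2.093714.
k*log2(n/k) ≈ 298*2.093714 = 623.926772.
floor(623.926772) = 623.

623


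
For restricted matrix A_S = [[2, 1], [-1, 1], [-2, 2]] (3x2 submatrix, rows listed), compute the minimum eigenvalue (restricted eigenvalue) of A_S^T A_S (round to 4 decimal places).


A_S^T A_S = [[9, -3], [-3, 6]].
trace = 15.
det = 45.
disc = trace^2 - 4*det = 225 - 4*45 = 45.
sqrt(45) ≈ 6.708204.
lam_min = (15 - sqrt(45))/2 ≈ (15 - 6.708204)/2 = 4.145898 ≈ 4.1459.

4.1459


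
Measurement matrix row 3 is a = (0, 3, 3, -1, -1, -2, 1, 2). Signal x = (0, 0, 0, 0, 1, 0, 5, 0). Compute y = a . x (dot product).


Non-zero terms: ['-1*1', '1*5']
Products: [-1, 5]
y = sum = 4.

4


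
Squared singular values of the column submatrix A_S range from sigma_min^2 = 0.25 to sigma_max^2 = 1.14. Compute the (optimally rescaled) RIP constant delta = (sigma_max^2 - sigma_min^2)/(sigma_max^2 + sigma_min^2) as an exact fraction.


lambda_max - lambda_min = 1.14 - 0.25 = 0.89.
lambda_max + lambda_min = 1.14 + 0.25 = 1.39.
delta = 0.89/1.39 = 89/139.

89/139


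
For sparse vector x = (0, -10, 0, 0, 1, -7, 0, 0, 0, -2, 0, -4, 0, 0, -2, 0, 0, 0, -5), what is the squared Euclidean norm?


Non-zero entries: [(1, -10), (4, 1), (5, -7), (9, -2), (11, -4), (14, -2), (18, -5)]
Squares: [100, 1, 49, 4, 16, 4, 25]
||x||_2^2 = sum = 199.

199


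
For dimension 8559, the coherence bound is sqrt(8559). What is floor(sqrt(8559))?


92^2 = 8464 <= 8559 < 8649 = 93^2, so 92 <= sqrt(8559) < 93.
floor(sqrt(8559)) = 92.

92


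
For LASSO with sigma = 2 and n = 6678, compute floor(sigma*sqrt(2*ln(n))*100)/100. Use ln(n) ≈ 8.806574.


ln(6678) ≈ 8.806574.
2*ln(n) ≈ 17.613148.
sqrt(2*ln(n)) ≈ sqrt(17.613148) ≈ 4.196802.
lambda ≈ 2*4.196802 = 8.393604.
floor(lambda*100)/100 = 8.39.

8.39


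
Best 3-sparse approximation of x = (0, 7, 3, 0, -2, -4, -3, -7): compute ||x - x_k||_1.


Sorted |x_i| descending: [7, 7, 4, 3, 3, 2, 0, 0]
Keep top 3: [7, 7, 4]
Tail entries: [3, 3, 2, 0, 0]
L1 error = sum of tail = 8.

8


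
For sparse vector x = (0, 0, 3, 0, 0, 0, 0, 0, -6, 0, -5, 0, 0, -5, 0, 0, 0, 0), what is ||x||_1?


Non-zero entries: [(2, 3), (8, -6), (10, -5), (13, -5)]
Absolute values: [3, 6, 5, 5]
||x||_1 = sum = 19.

19


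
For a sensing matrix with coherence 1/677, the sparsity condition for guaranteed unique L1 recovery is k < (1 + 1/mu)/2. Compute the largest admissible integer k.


1/mu = 677.
1 + 1/mu = 678.
(1 + 1/mu)/2 = 339 is an integer and the inequality is strict, so k_max = 339 - 1 = 338.

338


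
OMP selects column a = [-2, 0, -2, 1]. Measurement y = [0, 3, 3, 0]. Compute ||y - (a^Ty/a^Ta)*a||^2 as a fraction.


a^T a = 9.
a^T y = -6.
coeff = -6/9 = -2/3.
||r||^2 = 14.

14


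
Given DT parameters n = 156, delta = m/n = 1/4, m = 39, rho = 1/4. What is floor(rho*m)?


m = 1/4*156 = 39.
rho = 1/4.
rho*m = 1/4*39 = 9.75.
k = floor(9.75) = 9.

9


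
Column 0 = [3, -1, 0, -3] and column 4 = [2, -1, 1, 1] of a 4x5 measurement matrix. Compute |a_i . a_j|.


Inner product: 3*2 + -1*-1 + 0*1 + -3*1
Products: [6, 1, 0, -3]
Sum = 4.
|dot| = 4.

4


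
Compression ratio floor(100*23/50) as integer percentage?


100*m/n = 100*23/50 ≈ 46.0.
floor = 46.

46


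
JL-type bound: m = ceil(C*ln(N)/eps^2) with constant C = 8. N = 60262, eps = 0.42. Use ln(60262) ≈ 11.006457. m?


ln(60262) ≈ 11.006457.
eps^2 = 0.42^2 = 0.1764.
C*ln(N)/eps^2 ≈ 8*11.006457/0.1764 ≈ 499.159.
m = ceil(499.159) = 500.

500


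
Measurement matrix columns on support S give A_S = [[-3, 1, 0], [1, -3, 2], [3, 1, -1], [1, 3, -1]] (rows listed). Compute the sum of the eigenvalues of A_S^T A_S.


Sum of eigenvalues of A_S^T A_S = trace(A_S^T A_S) = sum of squared column norms of A_S.
A_S^T A_S diagonal: [20, 20, 6].
trace = 20 + 20 + 6 = 46.

46


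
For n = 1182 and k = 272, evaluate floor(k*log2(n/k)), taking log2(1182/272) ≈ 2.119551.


log2(n/k) = log2(1182/272) ≈ 2.119551.
k*log2(n/k) ≈ 272*2.119551 = 576.517872.
floor(576.517872) = 576.

576


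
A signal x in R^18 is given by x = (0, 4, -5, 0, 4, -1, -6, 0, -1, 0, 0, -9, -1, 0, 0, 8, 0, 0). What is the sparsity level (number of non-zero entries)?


Non-zero positions: [1, 2, 4, 5, 6, 8, 11, 12, 15].
Sparsity = 9.

9


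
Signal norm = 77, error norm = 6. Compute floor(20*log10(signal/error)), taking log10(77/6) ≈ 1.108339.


||x||/||e|| = 77/6.
log10(77/6) ≈ 1.108339.
20*log10(||x||/||e||) ≈ 20*1.108339 = 22.16678.
floor(22.16678) = 22.

22


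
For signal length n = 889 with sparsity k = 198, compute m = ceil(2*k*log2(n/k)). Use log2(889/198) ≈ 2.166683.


log2(n/k) = log2(889/198) ≈ 2.166683.
2*k*log2(n/k) ≈ 2*198*2.166683 = 858.006468.
m = ceil(858.006468) = 859.

859


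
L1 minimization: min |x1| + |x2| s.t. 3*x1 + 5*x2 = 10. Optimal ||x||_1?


Axis intercepts:
  x1 = 10/3, x2 = 0: L1 = 10/3
  x1 = 0, x2 = 2: L1 = 2
x* = (0, 2)
||x*||_1 = 2.

2


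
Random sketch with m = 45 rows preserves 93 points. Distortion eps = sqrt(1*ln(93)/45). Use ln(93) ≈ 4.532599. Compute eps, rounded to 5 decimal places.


ln(93) ≈ 4.532599.
1*ln(N)/m ≈ 1*4.532599/45 ≈ 0.10072442.
eps = sqrt(0.10072442) ≈ 0.3173711 ≈ 0.31737.

0.31737


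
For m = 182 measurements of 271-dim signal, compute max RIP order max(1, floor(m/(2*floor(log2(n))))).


floor(log2(271)) = 8.
2*8 = 16.
m/(2*floor(log2(n))) = 182/16 ≈ 11.375.
floor = 11.
k = max(1, 11) = 11.

11


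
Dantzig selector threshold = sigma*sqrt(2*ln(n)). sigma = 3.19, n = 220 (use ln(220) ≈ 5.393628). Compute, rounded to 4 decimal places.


ln(220) ≈ 5.393628.
2*ln(n) ≈ 10.787256.
sqrt(2*ln(n)) ≈ sqrt(10.787256) ≈ 3.284396.
threshold ≈ 3.19*3.284396 = 10.47722324 ≈ 10.4772.

10.4772


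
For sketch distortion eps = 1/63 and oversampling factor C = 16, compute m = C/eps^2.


1/eps = 63.
(1/eps)^2 = 3969.
m = 16*3969 = 63504.

63504


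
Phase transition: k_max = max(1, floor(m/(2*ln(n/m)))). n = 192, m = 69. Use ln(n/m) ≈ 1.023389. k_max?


n/m = 192/69 = 64/23.
ln(n/m) ≈ 1.023389.
2*ln(n/m) ≈ 2.046778.
m/(2*ln(n/m)) ≈ 69/2.046778 ≈ 33.7115.
floor = 33.
k_max = max(1, 33) = 33.

33


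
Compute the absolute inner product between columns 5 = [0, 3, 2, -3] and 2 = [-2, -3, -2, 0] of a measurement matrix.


Inner product: 0*-2 + 3*-3 + 2*-2 + -3*0
Products: [0, -9, -4, 0]
Sum = -13.
|dot| = 13.

13


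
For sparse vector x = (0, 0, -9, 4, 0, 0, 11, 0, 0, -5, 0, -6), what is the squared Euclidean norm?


Non-zero entries: [(2, -9), (3, 4), (6, 11), (9, -5), (11, -6)]
Squares: [81, 16, 121, 25, 36]
||x||_2^2 = sum = 279.

279


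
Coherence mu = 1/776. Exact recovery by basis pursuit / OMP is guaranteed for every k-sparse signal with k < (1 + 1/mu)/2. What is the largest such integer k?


1/mu = 776.
1 + 1/mu = 777.
(1 + 1/mu)/2 = 388.5 is not an integer, so k_max = floor(388.5) = 388.

388


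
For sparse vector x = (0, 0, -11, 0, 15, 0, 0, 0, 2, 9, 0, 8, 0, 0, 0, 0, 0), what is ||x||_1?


Non-zero entries: [(2, -11), (4, 15), (8, 2), (9, 9), (11, 8)]
Absolute values: [11, 15, 2, 9, 8]
||x||_1 = sum = 45.

45


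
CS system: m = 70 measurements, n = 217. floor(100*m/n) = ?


100*m/n = 100*70/217 ≈ 32.2581.
floor = 32.

32


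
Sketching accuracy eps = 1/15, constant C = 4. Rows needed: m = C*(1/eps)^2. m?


1/eps = 15.
(1/eps)^2 = 225.
m = 4*225 = 900.

900


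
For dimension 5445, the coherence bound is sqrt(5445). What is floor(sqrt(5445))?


73^2 = 5329 <= 5445 < 5476 = 74^2, so 73 <= sqrt(5445) < 74.
floor(sqrt(5445)) = 73.

73


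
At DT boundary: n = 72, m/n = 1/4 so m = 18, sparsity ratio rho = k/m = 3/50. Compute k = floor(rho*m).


m = 1/4*72 = 18.
rho = 3/50.
rho*m = 3/50*18 = 1.08.
k = floor(1.08) = 1.

1


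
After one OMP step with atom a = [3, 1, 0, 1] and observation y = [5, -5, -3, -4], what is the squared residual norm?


a^T a = 11.
a^T y = 6.
coeff = 6/11 = 6/11.
||r||^2 = 789/11.

789/11


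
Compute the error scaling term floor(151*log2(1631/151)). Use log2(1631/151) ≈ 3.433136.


log2(n/k) = log2(1631/151) ≈ 3.433136.
k*log2(n/k) ≈ 151*3.433136 = 518.403536.
floor(518.403536) = 518.

518


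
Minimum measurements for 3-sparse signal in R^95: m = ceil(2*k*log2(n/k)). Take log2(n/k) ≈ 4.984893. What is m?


log2(n/k) = log2(95/3) ≈ 4.984893.
2*k*log2(n/k) ≈ 2*3*4.984893 = 29.909358.
m = ceil(29.909358) = 30.

30


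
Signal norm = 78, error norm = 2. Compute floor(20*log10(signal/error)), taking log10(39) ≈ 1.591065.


||x||/||e|| = 78/2 = 39.
log10(39) ≈ 1.591065.
20*log10(||x||/||e||) ≈ 20*1.591065 = 31.8213.
floor(31.8213) = 31.

31


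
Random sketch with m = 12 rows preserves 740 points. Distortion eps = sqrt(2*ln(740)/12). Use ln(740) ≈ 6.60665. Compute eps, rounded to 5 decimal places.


ln(740) ≈ 6.60665.
2*ln(N)/m ≈ 2*6.60665/12 ≈ 1.10110833.
eps = sqrt(1.10110833) ≈ 1.0493371 ≈ 1.04934.

1.04934


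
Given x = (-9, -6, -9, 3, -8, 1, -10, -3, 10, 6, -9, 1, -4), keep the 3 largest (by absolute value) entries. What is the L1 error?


Sorted |x_i| descending: [10, 10, 9, 9, 9, 8, 6, 6, 4, 3, 3, 1, 1]
Keep top 3: [10, 10, 9]
Tail entries: [9, 9, 8, 6, 6, 4, 3, 3, 1, 1]
L1 error = sum of tail = 50.

50


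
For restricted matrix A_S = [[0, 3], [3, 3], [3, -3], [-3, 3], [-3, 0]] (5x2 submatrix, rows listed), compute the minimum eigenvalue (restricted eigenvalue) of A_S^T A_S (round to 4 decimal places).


A_S^T A_S = [[36, -9], [-9, 36]].
trace = 72.
det = 1215.
disc = trace^2 - 4*det = 5184 - 4*1215 = 324.
sqrt(324) = 18.
lam_min = (72 - 18)/2 = 27 = 27.0000.

27.0000


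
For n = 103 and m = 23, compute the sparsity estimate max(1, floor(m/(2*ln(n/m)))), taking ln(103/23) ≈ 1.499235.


n/m = 103/23.
ln(n/m) ≈ 1.499235.
2*ln(n/m) ≈ 2.99847.
m/(2*ln(n/m)) ≈ 23/2.99847 ≈ 7.6706.
floor = 7.
k_max = max(1, 7) = 7.

7


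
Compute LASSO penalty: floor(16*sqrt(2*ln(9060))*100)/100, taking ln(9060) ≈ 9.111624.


ln(9060) ≈ 9.111624.
2*ln(n) ≈ 18.223248.
sqrt(2*ln(n)) ≈ sqrt(18.223248) ≈ 4.26887.
lambda ≈ 16*4.26887 = 68.30192.
floor(lambda*100)/100 = 68.30.

68.30


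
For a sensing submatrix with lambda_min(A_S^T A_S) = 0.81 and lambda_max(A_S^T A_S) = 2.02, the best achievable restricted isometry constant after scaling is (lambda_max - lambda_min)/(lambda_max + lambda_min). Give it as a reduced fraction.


lambda_max - lambda_min = 2.02 - 0.81 = 1.21.
lambda_max + lambda_min = 2.02 + 0.81 = 2.83.
delta = 1.21/2.83 = 121/283.

121/283


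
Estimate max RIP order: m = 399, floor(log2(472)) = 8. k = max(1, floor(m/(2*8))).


floor(log2(472)) = 8.
2*8 = 16.
m/(2*floor(log2(n))) = 399/16 ≈ 24.9375.
floor = 24.
k = max(1, 24) = 24.

24


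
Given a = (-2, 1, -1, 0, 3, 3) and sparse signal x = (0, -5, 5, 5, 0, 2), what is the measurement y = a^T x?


Non-zero terms: ['1*-5', '-1*5', '0*5', '3*2']
Products: [-5, -5, 0, 6]
y = sum = -4.

-4


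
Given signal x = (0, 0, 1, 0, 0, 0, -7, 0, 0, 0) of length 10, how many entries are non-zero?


Non-zero positions: [2, 6].
Sparsity = 2.

2


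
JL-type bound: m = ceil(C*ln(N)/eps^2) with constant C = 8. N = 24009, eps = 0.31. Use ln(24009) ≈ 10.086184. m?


ln(24009) ≈ 10.086184.
eps^2 = 0.31^2 = 0.0961.
C*ln(N)/eps^2 ≈ 8*10.086184/0.0961 ≈ 839.6407.
m = ceil(839.6407) = 840.

840


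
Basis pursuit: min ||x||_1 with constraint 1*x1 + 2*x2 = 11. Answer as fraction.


Axis intercepts:
  x1 = 11, x2 = 0: L1 = 11
  x1 = 0, x2 = 11/2: L1 = 11/2
x* = (0, 11/2)
||x*||_1 = 11/2.

11/2


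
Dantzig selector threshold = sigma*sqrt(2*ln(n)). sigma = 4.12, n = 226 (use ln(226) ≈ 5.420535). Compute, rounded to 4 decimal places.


ln(226) ≈ 5.420535.
2*ln(n) ≈ 10.84107.
sqrt(2*ln(n)) ≈ sqrt(10.84107) ≈ 3.292578.
threshold ≈ 4.12*3.292578 = 13.56542136 ≈ 13.5654.

13.5654


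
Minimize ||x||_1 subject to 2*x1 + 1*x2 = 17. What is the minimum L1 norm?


Axis intercepts:
  x1 = 17/2, x2 = 0: L1 = 17/2
  x1 = 0, x2 = 17: L1 = 17
x* = (17/2, 0)
||x*||_1 = 17/2.

17/2


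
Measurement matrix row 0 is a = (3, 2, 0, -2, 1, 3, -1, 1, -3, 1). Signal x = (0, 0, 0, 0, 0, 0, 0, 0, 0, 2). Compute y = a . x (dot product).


Non-zero terms: ['1*2']
Products: [2]
y = sum = 2.

2


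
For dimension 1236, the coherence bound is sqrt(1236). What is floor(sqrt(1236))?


35^2 = 1225 <= 1236 < 1296 = 36^2, so 35 <= sqrt(1236) < 36.
floor(sqrt(1236)) = 35.

35


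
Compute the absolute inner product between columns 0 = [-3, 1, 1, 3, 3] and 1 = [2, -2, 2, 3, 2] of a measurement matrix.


Inner product: -3*2 + 1*-2 + 1*2 + 3*3 + 3*2
Products: [-6, -2, 2, 9, 6]
Sum = 9.
|dot| = 9.

9


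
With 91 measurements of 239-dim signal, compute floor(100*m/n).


100*m/n = 100*91/239 ≈ 38.0753.
floor = 38.

38


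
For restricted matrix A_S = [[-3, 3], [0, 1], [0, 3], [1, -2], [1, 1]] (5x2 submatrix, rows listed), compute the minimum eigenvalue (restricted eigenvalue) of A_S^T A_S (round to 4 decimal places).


A_S^T A_S = [[11, -10], [-10, 24]].
trace = 35.
det = 164.
disc = trace^2 - 4*det = 1225 - 4*164 = 569.
sqrt(569) ≈ 23.853721.
lam_min = (35 - sqrt(569))/2 ≈ (35 - 23.853721)/2 = 5.5731395 ≈ 5.5731.

5.5731


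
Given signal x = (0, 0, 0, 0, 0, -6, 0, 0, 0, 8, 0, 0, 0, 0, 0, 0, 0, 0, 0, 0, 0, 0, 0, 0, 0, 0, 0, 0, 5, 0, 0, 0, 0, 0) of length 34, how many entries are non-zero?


Non-zero positions: [5, 9, 28].
Sparsity = 3.

3


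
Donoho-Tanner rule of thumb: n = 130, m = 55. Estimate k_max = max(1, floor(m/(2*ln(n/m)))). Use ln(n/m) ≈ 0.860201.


n/m = 130/55 = 26/11.
ln(n/m) ≈ 0.860201.
2*ln(n/m) ≈ 1.720402.
m/(2*ln(n/m)) ≈ 55/1.720402 ≈ 31.9693.
floor = 31.
k_max = max(1, 31) = 31.

31


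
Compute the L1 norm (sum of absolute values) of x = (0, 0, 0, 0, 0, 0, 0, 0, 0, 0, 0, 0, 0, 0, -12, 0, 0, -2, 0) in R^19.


Non-zero entries: [(14, -12), (17, -2)]
Absolute values: [12, 2]
||x||_1 = sum = 14.

14


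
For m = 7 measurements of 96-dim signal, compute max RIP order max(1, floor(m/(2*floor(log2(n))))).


floor(log2(96)) = 6.
2*6 = 12.
m/(2*floor(log2(n))) = 7/12 ≈ 0.5833.
floor = 0.
k = max(1, 0) = 1.

1


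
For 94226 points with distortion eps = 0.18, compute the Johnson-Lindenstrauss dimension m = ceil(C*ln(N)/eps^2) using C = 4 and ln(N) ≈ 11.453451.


ln(94226) ≈ 11.453451.
eps^2 = 0.18^2 = 0.0324.
C*ln(N)/eps^2 ≈ 4*11.453451/0.0324 ≈ 1414.0063.
m = ceil(1414.0063) = 1415.

1415


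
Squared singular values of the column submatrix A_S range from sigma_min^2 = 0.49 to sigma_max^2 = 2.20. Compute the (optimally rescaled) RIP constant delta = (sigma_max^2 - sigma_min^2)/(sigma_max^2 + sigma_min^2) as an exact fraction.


lambda_max - lambda_min = 2.20 - 0.49 = 1.71.
lambda_max + lambda_min = 2.20 + 0.49 = 2.69.
delta = 1.71/2.69 = 171/269.

171/269


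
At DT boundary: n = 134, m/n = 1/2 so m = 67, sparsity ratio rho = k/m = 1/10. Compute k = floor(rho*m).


m = 1/2*134 = 67.
rho = 1/10.
rho*m = 1/10*67 = 6.7.
k = floor(6.7) = 6.

6


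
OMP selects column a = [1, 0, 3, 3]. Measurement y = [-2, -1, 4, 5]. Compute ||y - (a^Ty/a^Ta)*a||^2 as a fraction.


a^T a = 19.
a^T y = 25.
coeff = 25/19 = 25/19.
||r||^2 = 249/19.

249/19


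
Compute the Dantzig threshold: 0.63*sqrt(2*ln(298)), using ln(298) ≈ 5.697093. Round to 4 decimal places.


ln(298) ≈ 5.697093.
2*ln(n) ≈ 11.394186.
sqrt(2*ln(n)) ≈ sqrt(11.394186) ≈ 3.375528.
threshold ≈ 0.63*3.375528 = 2.12658264 ≈ 2.1266.

2.1266


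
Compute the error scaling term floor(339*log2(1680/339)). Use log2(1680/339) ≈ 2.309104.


log2(n/k) = log2(1680/339) ≈ 2.309104.
k*log2(n/k) ≈ 339*2.309104 = 782.786256.
floor(782.786256) = 782.

782


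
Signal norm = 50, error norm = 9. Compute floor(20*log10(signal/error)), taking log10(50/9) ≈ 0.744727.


||x||/||e|| = 50/9.
log10(50/9) ≈ 0.744727.
20*log10(||x||/||e||) ≈ 20*0.744727 = 14.89454.
floor(14.89454) = 14.

14


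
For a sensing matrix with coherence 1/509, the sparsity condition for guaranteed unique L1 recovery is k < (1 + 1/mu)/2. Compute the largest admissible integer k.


1/mu = 509.
1 + 1/mu = 510.
(1 + 1/mu)/2 = 255 is an integer and the inequality is strict, so k_max = 255 - 1 = 254.

254


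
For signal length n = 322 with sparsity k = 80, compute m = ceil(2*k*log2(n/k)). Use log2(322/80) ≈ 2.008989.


log2(n/k) = log2(322/80) ≈ 2.008989.
2*k*log2(n/k) ≈ 2*80*2.008989 = 321.43824.
m = ceil(321.43824) = 322.

322


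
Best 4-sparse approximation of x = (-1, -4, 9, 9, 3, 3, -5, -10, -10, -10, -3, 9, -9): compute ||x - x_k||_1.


Sorted |x_i| descending: [10, 10, 10, 9, 9, 9, 9, 5, 4, 3, 3, 3, 1]
Keep top 4: [10, 10, 10, 9]
Tail entries: [9, 9, 9, 5, 4, 3, 3, 3, 1]
L1 error = sum of tail = 46.

46


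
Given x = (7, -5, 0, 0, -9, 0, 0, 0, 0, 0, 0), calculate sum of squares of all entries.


Non-zero entries: [(0, 7), (1, -5), (4, -9)]
Squares: [49, 25, 81]
||x||_2^2 = sum = 155.

155


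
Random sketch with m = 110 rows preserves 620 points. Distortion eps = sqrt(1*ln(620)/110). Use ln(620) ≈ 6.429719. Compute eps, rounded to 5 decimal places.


ln(620) ≈ 6.429719.
1*ln(N)/m ≈ 1*6.429719/110 ≈ 0.05845199.
eps = sqrt(0.05845199) ≈ 0.2417685 ≈ 0.24177.

0.24177


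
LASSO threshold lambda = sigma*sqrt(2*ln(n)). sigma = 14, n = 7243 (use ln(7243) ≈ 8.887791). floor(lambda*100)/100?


ln(7243) ≈ 8.887791.
2*ln(n) ≈ 17.775582.
sqrt(2*ln(n)) ≈ sqrt(17.775582) ≈ 4.21611.
lambda ≈ 14*4.21611 = 59.02554.
floor(lambda*100)/100 = 59.02.

59.02


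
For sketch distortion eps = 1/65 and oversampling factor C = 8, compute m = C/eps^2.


1/eps = 65.
(1/eps)^2 = 4225.
m = 8*4225 = 33800.

33800


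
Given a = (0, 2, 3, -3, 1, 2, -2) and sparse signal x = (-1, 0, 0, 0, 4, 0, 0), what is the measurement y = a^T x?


Non-zero terms: ['0*-1', '1*4']
Products: [0, 4]
y = sum = 4.

4


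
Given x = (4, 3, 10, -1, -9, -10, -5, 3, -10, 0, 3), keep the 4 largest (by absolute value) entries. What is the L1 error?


Sorted |x_i| descending: [10, 10, 10, 9, 5, 4, 3, 3, 3, 1, 0]
Keep top 4: [10, 10, 10, 9]
Tail entries: [5, 4, 3, 3, 3, 1, 0]
L1 error = sum of tail = 19.

19


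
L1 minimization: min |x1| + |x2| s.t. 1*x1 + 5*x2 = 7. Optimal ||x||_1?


Axis intercepts:
  x1 = 7, x2 = 0: L1 = 7
  x1 = 0, x2 = 7/5: L1 = 7/5
x* = (0, 7/5)
||x*||_1 = 7/5.

7/5


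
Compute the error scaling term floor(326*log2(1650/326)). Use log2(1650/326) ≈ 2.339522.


log2(n/k) = log2(1650/326) ≈ 2.339522.
k*log2(n/k) ≈ 326*2.339522 = 762.684172.
floor(762.684172) = 762.

762


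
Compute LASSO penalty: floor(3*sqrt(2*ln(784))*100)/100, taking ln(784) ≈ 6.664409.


ln(784) ≈ 6.664409.
2*ln(n) ≈ 13.328818.
sqrt(2*ln(n)) ≈ sqrt(13.328818) ≈ 3.650865.
lambda ≈ 3*3.650865 = 10.952595.
floor(lambda*100)/100 = 10.95.

10.95


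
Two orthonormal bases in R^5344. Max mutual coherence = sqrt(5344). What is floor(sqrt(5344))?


73^2 = 5329 <= 5344 < 5476 = 74^2, so 73 <= sqrt(5344) < 74.
floor(sqrt(5344)) = 73.

73


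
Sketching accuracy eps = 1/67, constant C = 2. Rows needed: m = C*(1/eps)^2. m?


1/eps = 67.
(1/eps)^2 = 4489.
m = 2*4489 = 8978.

8978


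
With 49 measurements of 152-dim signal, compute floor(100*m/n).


100*m/n = 100*49/152 ≈ 32.2368.
floor = 32.

32


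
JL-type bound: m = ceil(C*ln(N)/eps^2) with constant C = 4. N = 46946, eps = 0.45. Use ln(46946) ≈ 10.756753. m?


ln(46946) ≈ 10.756753.
eps^2 = 0.45^2 = 0.2025.
C*ln(N)/eps^2 ≈ 4*10.756753/0.2025 ≈ 212.4791.
m = ceil(212.4791) = 213.

213


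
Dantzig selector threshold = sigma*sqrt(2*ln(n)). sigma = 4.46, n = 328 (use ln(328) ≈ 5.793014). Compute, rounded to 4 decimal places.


ln(328) ≈ 5.793014.
2*ln(n) ≈ 11.586028.
sqrt(2*ln(n)) ≈ sqrt(11.586028) ≈ 3.403825.
threshold ≈ 4.46*3.403825 = 15.1810595 ≈ 15.1811.

15.1811


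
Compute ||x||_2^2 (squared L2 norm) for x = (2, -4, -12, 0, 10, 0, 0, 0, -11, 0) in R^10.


Non-zero entries: [(0, 2), (1, -4), (2, -12), (4, 10), (8, -11)]
Squares: [4, 16, 144, 100, 121]
||x||_2^2 = sum = 385.

385


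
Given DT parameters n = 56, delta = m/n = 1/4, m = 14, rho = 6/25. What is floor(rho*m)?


m = 1/4*56 = 14.
rho = 6/25.
rho*m = 6/25*14 = 3.36.
k = floor(3.36) = 3.

3


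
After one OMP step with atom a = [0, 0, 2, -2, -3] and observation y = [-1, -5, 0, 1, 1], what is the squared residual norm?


a^T a = 17.
a^T y = -5.
coeff = -5/17 = -5/17.
||r||^2 = 451/17.

451/17


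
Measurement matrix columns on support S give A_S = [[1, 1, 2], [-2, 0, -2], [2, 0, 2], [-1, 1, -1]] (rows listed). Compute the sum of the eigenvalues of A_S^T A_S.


Sum of eigenvalues of A_S^T A_S = trace(A_S^T A_S) = sum of squared column norms of A_S.
A_S^T A_S diagonal: [10, 2, 13].
trace = 10 + 2 + 13 = 25.

25


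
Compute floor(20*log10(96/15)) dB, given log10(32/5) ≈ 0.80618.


||x||/||e|| = 96/15 = 32/5.
log10(32/5) ≈ 0.80618.
20*log10(||x||/||e||) ≈ 20*0.80618 = 16.1236.
floor(16.1236) = 16.

16


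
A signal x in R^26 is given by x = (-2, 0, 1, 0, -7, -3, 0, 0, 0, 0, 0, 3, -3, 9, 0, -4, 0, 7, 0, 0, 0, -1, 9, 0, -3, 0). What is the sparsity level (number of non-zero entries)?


Non-zero positions: [0, 2, 4, 5, 11, 12, 13, 15, 17, 21, 22, 24].
Sparsity = 12.

12


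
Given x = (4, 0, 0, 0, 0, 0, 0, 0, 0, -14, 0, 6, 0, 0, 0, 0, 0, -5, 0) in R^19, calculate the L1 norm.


Non-zero entries: [(0, 4), (9, -14), (11, 6), (17, -5)]
Absolute values: [4, 14, 6, 5]
||x||_1 = sum = 29.

29


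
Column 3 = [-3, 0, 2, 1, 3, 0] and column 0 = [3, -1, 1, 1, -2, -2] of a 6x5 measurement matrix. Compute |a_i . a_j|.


Inner product: -3*3 + 0*-1 + 2*1 + 1*1 + 3*-2 + 0*-2
Products: [-9, 0, 2, 1, -6, 0]
Sum = -12.
|dot| = 12.

12


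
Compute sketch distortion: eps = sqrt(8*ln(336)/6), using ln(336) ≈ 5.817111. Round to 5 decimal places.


ln(336) ≈ 5.817111.
8*ln(N)/m ≈ 8*5.817111/6 ≈ 7.756148.
eps = sqrt(7.756148) ≈ 2.7849862 ≈ 2.78499.

2.78499


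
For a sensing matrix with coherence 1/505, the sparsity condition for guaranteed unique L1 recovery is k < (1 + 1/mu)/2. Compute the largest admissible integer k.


1/mu = 505.
1 + 1/mu = 506.
(1 + 1/mu)/2 = 253 is an integer and the inequality is strict, so k_max = 253 - 1 = 252.

252


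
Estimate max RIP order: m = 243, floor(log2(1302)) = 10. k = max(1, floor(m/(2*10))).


floor(log2(1302)) = 10.
2*10 = 20.
m/(2*floor(log2(n))) = 243/20 ≈ 12.15.
floor = 12.
k = max(1, 12) = 12.

12


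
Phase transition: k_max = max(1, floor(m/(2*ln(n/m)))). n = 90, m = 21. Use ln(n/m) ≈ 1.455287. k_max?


n/m = 90/21 = 30/7.
ln(n/m) ≈ 1.455287.
2*ln(n/m) ≈ 2.910574.
m/(2*ln(n/m)) ≈ 21/2.910574 ≈ 7.2151.
floor = 7.
k_max = max(1, 7) = 7.

7


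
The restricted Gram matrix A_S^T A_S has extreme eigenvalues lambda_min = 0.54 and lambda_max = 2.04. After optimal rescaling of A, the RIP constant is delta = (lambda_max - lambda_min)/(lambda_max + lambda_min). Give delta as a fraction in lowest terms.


lambda_max - lambda_min = 2.04 - 0.54 = 1.50.
lambda_max + lambda_min = 2.04 + 0.54 = 2.58.
delta = 1.50/2.58 = 150/258 = 25/43.

25/43


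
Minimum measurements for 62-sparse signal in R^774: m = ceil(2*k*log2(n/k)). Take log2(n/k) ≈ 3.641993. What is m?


log2(n/k) = log2(774/62) ≈ 3.641993.
2*k*log2(n/k) ≈ 2*62*3.641993 = 451.607132.
m = ceil(451.607132) = 452.

452


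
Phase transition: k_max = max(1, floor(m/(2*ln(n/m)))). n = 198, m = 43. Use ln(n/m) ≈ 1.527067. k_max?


n/m = 198/43.
ln(n/m) ≈ 1.527067.
2*ln(n/m) ≈ 3.054134.
m/(2*ln(n/m)) ≈ 43/3.054134 ≈ 14.0793.
floor = 14.
k_max = max(1, 14) = 14.

14


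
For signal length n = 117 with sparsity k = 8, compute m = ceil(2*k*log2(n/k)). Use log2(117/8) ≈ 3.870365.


log2(n/k) = log2(117/8) ≈ 3.870365.
2*k*log2(n/k) ≈ 2*8*3.870365 = 61.92584.
m = ceil(61.92584) = 62.

62


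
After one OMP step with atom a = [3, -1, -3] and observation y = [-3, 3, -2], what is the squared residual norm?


a^T a = 19.
a^T y = -6.
coeff = -6/19 = -6/19.
||r||^2 = 382/19.

382/19


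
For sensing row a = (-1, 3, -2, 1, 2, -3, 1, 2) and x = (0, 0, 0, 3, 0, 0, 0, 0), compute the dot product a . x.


Non-zero terms: ['1*3']
Products: [3]
y = sum = 3.

3


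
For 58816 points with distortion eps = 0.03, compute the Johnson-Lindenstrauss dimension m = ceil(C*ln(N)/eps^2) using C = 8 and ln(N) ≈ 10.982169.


ln(58816) ≈ 10.982169.
eps^2 = 0.03^2 = 0.0009.
C*ln(N)/eps^2 ≈ 8*10.982169/0.0009 ≈ 97619.28.
m = ceil(97619.28) = 97620.

97620


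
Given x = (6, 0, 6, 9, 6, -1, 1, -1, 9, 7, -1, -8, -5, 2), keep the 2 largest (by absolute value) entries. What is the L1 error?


Sorted |x_i| descending: [9, 9, 8, 7, 6, 6, 6, 5, 2, 1, 1, 1, 1, 0]
Keep top 2: [9, 9]
Tail entries: [8, 7, 6, 6, 6, 5, 2, 1, 1, 1, 1, 0]
L1 error = sum of tail = 44.

44
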